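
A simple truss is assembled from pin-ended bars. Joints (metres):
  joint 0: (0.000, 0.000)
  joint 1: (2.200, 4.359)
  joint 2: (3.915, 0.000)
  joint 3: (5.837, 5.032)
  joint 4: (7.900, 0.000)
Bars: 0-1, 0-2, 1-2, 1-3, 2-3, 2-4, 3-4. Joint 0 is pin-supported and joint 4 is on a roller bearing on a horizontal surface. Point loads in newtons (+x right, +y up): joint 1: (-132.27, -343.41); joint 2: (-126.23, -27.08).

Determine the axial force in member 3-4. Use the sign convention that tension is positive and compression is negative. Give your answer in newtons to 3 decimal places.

-38.984

N=5 nodes, M=7 members, R=3 reactions → 2N=10, M+R=10
member 0 (0-1): L=4.8827, (cx,cy)=(0.4506,0.8927)
member 1 (0-2): L=3.9150, (cx,cy)=(1.0000,0.0000)
member 2 (1-2): L=4.6842, (cx,cy)=(0.3661,-0.9306)
member 3 (1-3): L=3.6987, (cx,cy)=(0.9833,0.1820)
member 4 (2-3): L=5.3866, (cx,cy)=(0.3568,0.9342)
member 5 (2-4): L=3.9850, (cx,cy)=(1.0000,0.0000)
member 6 (3-4): L=5.4385, (cx,cy)=(0.3793,-0.9253)
solve A·x = −loads:
  F[0-1] = -374.5986 N (compression)
  F[0-2] = -89.7174 N (compression)
  F[1-2] = -15.7733 N (compression)
  F[1-3] = -31.2595 N (compression)
  F[2-3] = +44.7004 N (tension)
  F[2-4] = +14.7880 N (tension)
  F[3-4] = -38.9840 N (compression)
  Rx@0 = +258.5000 N
  Ry@0 = +334.4197 N
  Ry@4 = +36.0703 N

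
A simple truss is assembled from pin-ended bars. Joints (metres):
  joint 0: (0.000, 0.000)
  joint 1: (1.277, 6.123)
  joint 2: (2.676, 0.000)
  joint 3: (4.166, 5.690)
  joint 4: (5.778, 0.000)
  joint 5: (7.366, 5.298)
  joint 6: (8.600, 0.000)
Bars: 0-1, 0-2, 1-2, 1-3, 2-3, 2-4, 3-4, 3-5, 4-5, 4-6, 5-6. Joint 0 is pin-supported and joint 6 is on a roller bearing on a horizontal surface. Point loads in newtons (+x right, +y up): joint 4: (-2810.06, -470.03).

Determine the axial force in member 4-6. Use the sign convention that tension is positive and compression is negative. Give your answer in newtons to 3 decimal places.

73.554

N=7 nodes, M=11 members, R=3 reactions → 2N=14, M+R=14
member 0 (0-1): L=6.2547, (cx,cy)=(0.2042,0.9789)
member 1 (0-2): L=2.6760, (cx,cy)=(1.0000,0.0000)
member 2 (1-2): L=6.2808, (cx,cy)=(0.2227,-0.9749)
member 3 (1-3): L=2.9213, (cx,cy)=(0.9890,-0.1482)
member 4 (2-3): L=5.8819, (cx,cy)=(0.2533,0.9674)
member 5 (2-4): L=3.1020, (cx,cy)=(1.0000,0.0000)
member 6 (3-4): L=5.9139, (cx,cy)=(0.2726,-0.9621)
member 7 (3-5): L=3.2239, (cx,cy)=(0.9926,-0.1216)
member 8 (4-5): L=5.5309, (cx,cy)=(0.2871,0.9579)
member 9 (4-6): L=2.8220, (cx,cy)=(1.0000,0.0000)
member 10 (5-6): L=5.4398, (cx,cy)=(0.2268,-0.9739)
solve A·x = −loads:
  F[0-1] = -157.5541 N (compression)
  F[0-2] = -2777.8930 N (compression)
  F[1-2] = +168.9408 N (tension)
  F[1-3] = -70.5769 N (compression)
  F[2-3] = -170.2498 N (compression)
  F[2-4] = -2697.1347 N (compression)
  F[3-4] = +180.9636 N (tension)
  F[3-5] = -163.4646 N (compression)
  F[4-5] = +308.9258 N (tension)
  F[4-6] = +73.5543 N (tension)
  F[5-6] = -324.2475 N (compression)
  Rx@0 = +2810.0600 N
  Ry@0 = +154.2354 N
  Ry@6 = +315.7946 N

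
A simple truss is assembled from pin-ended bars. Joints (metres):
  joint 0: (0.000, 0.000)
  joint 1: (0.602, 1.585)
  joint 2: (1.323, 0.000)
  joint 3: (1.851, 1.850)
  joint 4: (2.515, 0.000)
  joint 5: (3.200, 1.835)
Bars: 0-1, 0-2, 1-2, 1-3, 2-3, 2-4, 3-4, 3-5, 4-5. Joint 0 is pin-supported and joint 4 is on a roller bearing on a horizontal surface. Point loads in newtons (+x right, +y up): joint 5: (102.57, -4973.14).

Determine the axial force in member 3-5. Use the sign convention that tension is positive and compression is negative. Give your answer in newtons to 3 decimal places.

N=6 nodes, M=9 members, R=3 reactions → 2N=12, M+R=12
member 0 (0-1): L=1.6955, (cx,cy)=(0.3551,0.9348)
member 1 (0-2): L=1.3230, (cx,cy)=(1.0000,0.0000)
member 2 (1-2): L=1.7413, (cx,cy)=(0.4141,-0.9102)
member 3 (1-3): L=1.2768, (cx,cy)=(0.9782,0.2075)
member 4 (2-3): L=1.9239, (cx,cy)=(0.2744,0.9616)
member 5 (2-4): L=1.1920, (cx,cy)=(1.0000,0.0000)
member 6 (3-4): L=1.9656, (cx,cy)=(0.3378,-0.9412)
member 7 (3-5): L=1.3491, (cx,cy)=(0.9999,-0.0111)
member 8 (4-5): L=1.9587, (cx,cy)=(0.3497,0.9369)
solve A·x = −loads:
  F[0-1] = +1528.9751 N (tension)
  F[0-2] = -440.3127 N (compression)
  F[1-2] = -1316.6691 N (compression)
  F[1-3] = +1112.2866 N (tension)
  F[2-3] = +1246.3530 N (tension)
  F[2-4] = -1327.5533 N (compression)
  F[3-4] = -1541.6769 N (compression)
  F[3-5] = +1951.0509 N (tension)
  F[4-5] = -5285.1928 N (compression)
  Rx@0 = -102.5700 N
  Ry@0 = -1429.3506 N
  Ry@4 = +6402.4906 N

1951.051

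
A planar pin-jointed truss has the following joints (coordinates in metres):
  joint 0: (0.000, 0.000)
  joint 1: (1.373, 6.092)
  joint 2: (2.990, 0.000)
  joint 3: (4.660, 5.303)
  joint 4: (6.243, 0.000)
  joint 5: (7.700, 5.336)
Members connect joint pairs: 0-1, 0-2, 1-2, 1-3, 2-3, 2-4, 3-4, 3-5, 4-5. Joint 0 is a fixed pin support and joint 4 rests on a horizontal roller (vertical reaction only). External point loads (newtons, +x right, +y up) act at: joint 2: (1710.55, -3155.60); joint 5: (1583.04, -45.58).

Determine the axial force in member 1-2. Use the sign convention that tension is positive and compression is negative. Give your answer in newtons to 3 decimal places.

326.822

N=6 nodes, M=9 members, R=3 reactions → 2N=12, M+R=12
member 0 (0-1): L=6.2448, (cx,cy)=(0.2199,0.9755)
member 1 (0-2): L=2.9900, (cx,cy)=(1.0000,0.0000)
member 2 (1-2): L=6.3029, (cx,cy)=(0.2565,-0.9665)
member 3 (1-3): L=3.3804, (cx,cy)=(0.9724,-0.2334)
member 4 (2-3): L=5.5597, (cx,cy)=(0.3004,0.9538)
member 5 (2-4): L=3.2530, (cx,cy)=(1.0000,0.0000)
member 6 (3-4): L=5.5342, (cx,cy)=(0.2860,-0.9582)
member 7 (3-5): L=3.0402, (cx,cy)=(0.9999,0.0109)
member 8 (4-5): L=5.5313, (cx,cy)=(0.2634,0.9647)
solve A·x = −loads:
  F[0-1] = -287.6168 N (compression)
  F[0-2] = +3356.8262 N (tension)
  F[1-2] = +326.8221 N (tension)
  F[1-3] = -151.2592 N (compression)
  F[2-3] = +2977.1983 N (tension)
  F[2-4] = +835.8491 N (tension)
  F[3-4] = -2982.2537 N (compression)
  F[3-5] = +1600.3231 N (tension)
  F[4-5] = -65.2554 N (compression)
  Rx@0 = -3293.5900 N
  Ry@0 = +280.5791 N
  Ry@4 = +2920.6009 N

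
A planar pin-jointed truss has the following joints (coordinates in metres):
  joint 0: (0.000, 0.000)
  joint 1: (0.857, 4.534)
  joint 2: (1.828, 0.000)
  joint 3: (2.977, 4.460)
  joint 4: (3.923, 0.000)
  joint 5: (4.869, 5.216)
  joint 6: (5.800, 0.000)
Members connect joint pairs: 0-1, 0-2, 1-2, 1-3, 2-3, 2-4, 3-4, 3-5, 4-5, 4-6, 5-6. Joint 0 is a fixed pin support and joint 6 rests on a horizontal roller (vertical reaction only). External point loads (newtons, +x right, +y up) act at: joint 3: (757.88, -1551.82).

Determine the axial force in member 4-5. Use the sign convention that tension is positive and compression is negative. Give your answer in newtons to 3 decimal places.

N=7 nodes, M=11 members, R=3 reactions → 2N=14, M+R=14
member 0 (0-1): L=4.6143, (cx,cy)=(0.1857,0.9826)
member 1 (0-2): L=1.8280, (cx,cy)=(1.0000,0.0000)
member 2 (1-2): L=4.6368, (cx,cy)=(0.2094,-0.9778)
member 3 (1-3): L=2.1213, (cx,cy)=(0.9994,-0.0349)
member 4 (2-3): L=4.6056, (cx,cy)=(0.2495,0.9684)
member 5 (2-4): L=2.0950, (cx,cy)=(1.0000,0.0000)
member 6 (3-4): L=4.5592, (cx,cy)=(0.2075,-0.9782)
member 7 (3-5): L=2.0374, (cx,cy)=(0.9286,0.3711)
member 8 (4-5): L=5.3011, (cx,cy)=(0.1785,0.9839)
member 9 (4-6): L=1.8770, (cx,cy)=(1.0000,0.0000)
member 10 (5-6): L=5.2984, (cx,cy)=(0.1757,-0.9844)
solve A·x = −loads:
  F[0-1] = -175.5795 N (compression)
  F[0-2] = +790.4900 N (tension)
  F[1-2] = +178.9384 N (tension)
  F[1-3] = -70.1244 N (compression)
  F[2-3] = -180.6840 N (compression)
  F[2-4] = +873.0383 N (tension)
  F[3-4] = -1628.5620 N (compression)
  F[3-5] = -576.2638 N (compression)
  F[4-5] = +1619.1087 N (tension)
  F[4-6] = +246.1894 N (tension)
  F[5-6] = -1401.0942 N (compression)
  Rx@0 = -757.8800 N
  Ry@0 = +172.5247 N
  Ry@6 = +1379.2953 N

1619.109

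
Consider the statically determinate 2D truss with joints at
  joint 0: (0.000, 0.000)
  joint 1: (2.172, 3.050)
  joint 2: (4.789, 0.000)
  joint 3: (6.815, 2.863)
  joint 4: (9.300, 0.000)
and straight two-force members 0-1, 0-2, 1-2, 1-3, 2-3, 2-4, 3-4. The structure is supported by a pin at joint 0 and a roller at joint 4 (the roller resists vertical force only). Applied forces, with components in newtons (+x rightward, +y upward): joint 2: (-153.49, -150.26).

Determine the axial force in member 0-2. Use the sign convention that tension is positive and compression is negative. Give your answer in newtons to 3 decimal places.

-101.587

N=5 nodes, M=7 members, R=3 reactions → 2N=10, M+R=10
member 0 (0-1): L=3.7443, (cx,cy)=(0.5801,0.8146)
member 1 (0-2): L=4.7890, (cx,cy)=(1.0000,0.0000)
member 2 (1-2): L=4.0189, (cx,cy)=(0.6512,-0.7589)
member 3 (1-3): L=4.6468, (cx,cy)=(0.9992,-0.0402)
member 4 (2-3): L=3.5073, (cx,cy)=(0.5776,0.8163)
member 5 (2-4): L=4.5110, (cx,cy)=(1.0000,0.0000)
member 6 (3-4): L=3.7910, (cx,cy)=(0.6555,-0.7552)
solve A·x = −loads:
  F[0-1] = -89.4764 N (compression)
  F[0-2] = -101.5869 N (compression)
  F[1-2] = +102.3270 N (tension)
  F[1-3] = -118.6326 N (compression)
  F[2-3] = +88.9413 N (tension)
  F[2-4] = +67.1599 N (tension)
  F[3-4] = -102.4572 N (compression)
  Rx@0 = +153.4900 N
  Ry@0 = +72.8842 N
  Ry@4 = +77.3758 N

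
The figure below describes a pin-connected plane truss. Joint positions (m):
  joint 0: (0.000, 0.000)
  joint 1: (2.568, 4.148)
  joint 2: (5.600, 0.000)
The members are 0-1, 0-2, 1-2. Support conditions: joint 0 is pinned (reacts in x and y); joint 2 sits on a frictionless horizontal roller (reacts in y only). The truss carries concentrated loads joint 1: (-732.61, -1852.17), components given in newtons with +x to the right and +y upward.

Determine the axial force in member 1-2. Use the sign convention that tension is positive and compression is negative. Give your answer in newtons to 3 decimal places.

N=3 nodes, M=3 members, R=3 reactions → 2N=6, M+R=6
member 0 (0-1): L=4.8786, (cx,cy)=(0.5264,0.8502)
member 1 (0-2): L=5.6000, (cx,cy)=(1.0000,0.0000)
member 2 (1-2): L=5.1380, (cx,cy)=(0.5901,-0.8073)
solve A·x = −loads:
  F[0-1] = -1817.6732 N (compression)
  F[0-2] = +224.1820 N (tension)
  F[1-2] = -379.8960 N (compression)
  Rx@0 = +732.6100 N
  Ry@0 = +1545.4724 N
  Ry@2 = +306.6976 N

-379.896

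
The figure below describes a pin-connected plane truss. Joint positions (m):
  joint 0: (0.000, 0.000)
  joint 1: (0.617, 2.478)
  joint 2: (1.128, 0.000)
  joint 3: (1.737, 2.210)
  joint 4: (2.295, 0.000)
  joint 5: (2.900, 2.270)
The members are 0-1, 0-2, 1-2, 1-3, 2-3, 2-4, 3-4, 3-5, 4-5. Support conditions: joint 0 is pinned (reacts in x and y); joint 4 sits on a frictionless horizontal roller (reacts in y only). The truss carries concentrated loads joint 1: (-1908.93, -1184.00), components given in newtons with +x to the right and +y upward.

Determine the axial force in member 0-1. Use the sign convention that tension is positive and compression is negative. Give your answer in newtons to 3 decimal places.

-3016.195

N=6 nodes, M=9 members, R=3 reactions → 2N=12, M+R=12
member 0 (0-1): L=2.5537, (cx,cy)=(0.2416,0.9704)
member 1 (0-2): L=1.1280, (cx,cy)=(1.0000,0.0000)
member 2 (1-2): L=2.5301, (cx,cy)=(0.2020,-0.9794)
member 3 (1-3): L=1.1516, (cx,cy)=(0.9725,-0.2327)
member 4 (2-3): L=2.2924, (cx,cy)=(0.2657,0.9641)
member 5 (2-4): L=1.1670, (cx,cy)=(1.0000,0.0000)
member 6 (3-4): L=2.2794, (cx,cy)=(0.2448,-0.9696)
member 7 (3-5): L=1.1645, (cx,cy)=(0.9987,0.0515)
member 8 (4-5): L=2.3492, (cx,cy)=(0.2575,0.9663)
solve A·x = −loads:
  F[0-1] = -3016.1951 N (compression)
  F[0-2] = -1180.1747 N (compression)
  F[1-2] = +1568.5618 N (tension)
  F[1-3] = +887.7534 N (tension)
  F[2-3] = -1593.4991 N (compression)
  F[2-4] = -440.0455 N (compression)
  F[3-4] = +1797.5275 N (tension)
  F[3-5] = -0.0000 N (tension)
  F[4-5] = -0.0000 N (tension)
  Rx@0 = +1908.9300 N
  Ry@0 = +2926.8325 N
  Ry@4 = -1742.8325 N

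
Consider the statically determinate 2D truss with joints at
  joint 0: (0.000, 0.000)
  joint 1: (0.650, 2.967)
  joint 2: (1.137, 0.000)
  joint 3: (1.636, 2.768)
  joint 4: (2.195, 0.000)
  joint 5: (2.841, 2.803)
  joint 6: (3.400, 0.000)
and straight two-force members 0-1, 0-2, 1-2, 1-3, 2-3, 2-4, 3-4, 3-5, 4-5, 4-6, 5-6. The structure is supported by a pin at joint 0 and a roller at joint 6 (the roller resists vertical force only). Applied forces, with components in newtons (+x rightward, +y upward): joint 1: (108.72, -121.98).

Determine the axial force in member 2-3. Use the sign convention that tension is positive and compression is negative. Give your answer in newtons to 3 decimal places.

N=7 nodes, M=11 members, R=3 reactions → 2N=14, M+R=14
member 0 (0-1): L=3.0374, (cx,cy)=(0.2140,0.9768)
member 1 (0-2): L=1.1370, (cx,cy)=(1.0000,0.0000)
member 2 (1-2): L=3.0067, (cx,cy)=(0.1620,-0.9868)
member 3 (1-3): L=1.0059, (cx,cy)=(0.9802,-0.1978)
member 4 (2-3): L=2.8126, (cx,cy)=(0.1774,0.9841)
member 5 (2-4): L=1.0580, (cx,cy)=(1.0000,0.0000)
member 6 (3-4): L=2.8239, (cx,cy)=(0.1980,-0.9802)
member 7 (3-5): L=1.2055, (cx,cy)=(0.9996,0.0290)
member 8 (4-5): L=2.8765, (cx,cy)=(0.2246,0.9745)
member 9 (4-6): L=1.2050, (cx,cy)=(1.0000,0.0000)
member 10 (5-6): L=2.8582, (cx,cy)=(0.1956,-0.9807)
solve A·x = −loads:
  F[0-1] = -3.8759 N (compression)
  F[0-2] = +109.5494 N (tension)
  F[1-2] = -100.7059 N (compression)
  F[1-3] = -95.1180 N (compression)
  F[2-3] = +100.9780 N (tension)
  F[2-4] = +75.3230 N (tension)
  F[3-4] = -122.0958 N (compression)
  F[3-5] = -51.1751 N (compression)
  F[4-5] = +122.8170 N (tension)
  F[4-6] = +23.5713 N (tension)
  F[5-6] = -120.5214 N (compression)
  Rx@0 = -108.7200 N
  Ry@0 = +3.7861 N
  Ry@6 = +118.1939 N

100.978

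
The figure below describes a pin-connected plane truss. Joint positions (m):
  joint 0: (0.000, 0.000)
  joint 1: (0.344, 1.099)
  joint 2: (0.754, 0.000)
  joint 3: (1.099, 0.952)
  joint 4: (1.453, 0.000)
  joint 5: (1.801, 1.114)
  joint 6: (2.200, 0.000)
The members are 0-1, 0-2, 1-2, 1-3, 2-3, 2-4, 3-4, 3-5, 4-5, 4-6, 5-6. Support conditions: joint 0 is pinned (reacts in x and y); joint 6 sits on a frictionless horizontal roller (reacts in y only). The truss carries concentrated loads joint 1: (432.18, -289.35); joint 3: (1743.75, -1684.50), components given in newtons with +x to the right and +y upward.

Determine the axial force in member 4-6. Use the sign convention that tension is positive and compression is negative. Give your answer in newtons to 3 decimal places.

N=7 nodes, M=11 members, R=3 reactions → 2N=14, M+R=14
member 0 (0-1): L=1.1516, (cx,cy)=(0.2987,0.9543)
member 1 (0-2): L=0.7540, (cx,cy)=(1.0000,0.0000)
member 2 (1-2): L=1.1730, (cx,cy)=(0.3495,-0.9369)
member 3 (1-3): L=0.7692, (cx,cy)=(0.9816,-0.1911)
member 4 (2-3): L=1.0126, (cx,cy)=(0.3407,0.9402)
member 5 (2-4): L=0.6990, (cx,cy)=(1.0000,0.0000)
member 6 (3-4): L=1.0157, (cx,cy)=(0.3485,-0.9373)
member 7 (3-5): L=0.7204, (cx,cy)=(0.9744,0.2249)
member 8 (4-5): L=1.1671, (cx,cy)=(0.2982,0.9545)
member 9 (4-6): L=0.7470, (cx,cy)=(1.0000,0.0000)
member 10 (5-6): L=1.1833, (cx,cy)=(0.3372,-0.9414)
solve A·x = −loads:
  F[0-1] = -122.2416 N (compression)
  F[0-2] = +2212.4460 N (tension)
  F[1-2] = -93.7240 N (compression)
  F[1-3] = -444.1223 N (compression)
  F[2-3] = +93.4006 N (tension)
  F[2-4] = +2147.8635 N (tension)
  F[3-4] = -2311.8676 N (compression)
  F[3-5] = -1377.3752 N (compression)
  F[4-5] = +2270.1750 N (tension)
  F[4-6] = +665.1874 N (tension)
  F[5-6] = -1972.7211 N (compression)
  Rx@0 = -2175.9300 N
  Ry@0 = +116.6601 N
  Ry@6 = +1857.1899 N

665.187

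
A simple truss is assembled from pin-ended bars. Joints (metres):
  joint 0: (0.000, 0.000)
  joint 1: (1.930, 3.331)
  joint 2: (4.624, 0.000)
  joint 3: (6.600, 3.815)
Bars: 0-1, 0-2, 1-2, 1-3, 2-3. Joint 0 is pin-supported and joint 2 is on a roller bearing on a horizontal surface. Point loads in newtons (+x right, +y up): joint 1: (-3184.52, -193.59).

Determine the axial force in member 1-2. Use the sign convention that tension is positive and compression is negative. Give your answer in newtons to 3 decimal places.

2846.487

N=4 nodes, M=5 members, R=3 reactions → 2N=8, M+R=8
member 0 (0-1): L=3.8497, (cx,cy)=(0.5013,0.8653)
member 1 (0-2): L=4.6240, (cx,cy)=(1.0000,0.0000)
member 2 (1-2): L=4.2841, (cx,cy)=(0.6288,-0.7775)
member 3 (1-3): L=4.6950, (cx,cy)=(0.9947,0.1031)
member 4 (2-3): L=4.2964, (cx,cy)=(0.4599,0.8880)
solve A·x = −loads:
  F[0-1] = -2781.6410 N (compression)
  F[0-2] = -1789.9911 N (compression)
  F[1-2] = +2846.4865 N (tension)
  F[1-3] = -0.0000 N (compression)
  F[2-3] = +0.0000 N (tension)
  Rx@0 = +3184.5200 N
  Ry@0 = +2406.8269 N
  Ry@2 = -2213.2369 N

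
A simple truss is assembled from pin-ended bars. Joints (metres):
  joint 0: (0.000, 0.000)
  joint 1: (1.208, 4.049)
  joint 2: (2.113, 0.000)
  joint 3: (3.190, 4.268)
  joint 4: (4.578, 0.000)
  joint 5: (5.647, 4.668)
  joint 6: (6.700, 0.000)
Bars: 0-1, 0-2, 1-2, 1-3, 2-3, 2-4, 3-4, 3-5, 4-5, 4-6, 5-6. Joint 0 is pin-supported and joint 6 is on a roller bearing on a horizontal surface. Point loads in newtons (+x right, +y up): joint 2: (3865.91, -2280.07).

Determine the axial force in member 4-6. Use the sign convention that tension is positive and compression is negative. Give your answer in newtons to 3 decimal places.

162.207

N=7 nodes, M=11 members, R=3 reactions → 2N=14, M+R=14
member 0 (0-1): L=4.2254, (cx,cy)=(0.2859,0.9583)
member 1 (0-2): L=2.1130, (cx,cy)=(1.0000,0.0000)
member 2 (1-2): L=4.1489, (cx,cy)=(0.2181,-0.9759)
member 3 (1-3): L=1.9941, (cx,cy)=(0.9940,0.1098)
member 4 (2-3): L=4.4018, (cx,cy)=(0.2447,0.9696)
member 5 (2-4): L=2.4650, (cx,cy)=(1.0000,0.0000)
member 6 (3-4): L=4.4880, (cx,cy)=(0.3093,-0.9510)
member 7 (3-5): L=2.4893, (cx,cy)=(0.9870,0.1607)
member 8 (4-5): L=4.7888, (cx,cy)=(0.2232,0.9748)
member 9 (4-6): L=2.1220, (cx,cy)=(1.0000,0.0000)
member 10 (5-6): L=4.7853, (cx,cy)=(0.2200,-0.9755)
solve A·x = −loads:
  F[0-1] = -1628.9886 N (compression)
  F[0-2] = +4331.6261 N (tension)
  F[1-2] = +1509.5051 N (tension)
  F[1-3] = -799.8224 N (compression)
  F[2-3] = +832.2086 N (tension)
  F[2-4] = +591.3649 N (tension)
  F[3-4] = -814.2691 N (compression)
  F[3-5] = -344.0081 N (compression)
  F[4-5] = +794.3951 N (tension)
  F[4-6] = +162.2073 N (tension)
  F[5-6] = -737.1411 N (compression)
  Rx@0 = -3865.9100 N
  Ry@0 = +1560.9972 N
  Ry@6 = +719.0728 N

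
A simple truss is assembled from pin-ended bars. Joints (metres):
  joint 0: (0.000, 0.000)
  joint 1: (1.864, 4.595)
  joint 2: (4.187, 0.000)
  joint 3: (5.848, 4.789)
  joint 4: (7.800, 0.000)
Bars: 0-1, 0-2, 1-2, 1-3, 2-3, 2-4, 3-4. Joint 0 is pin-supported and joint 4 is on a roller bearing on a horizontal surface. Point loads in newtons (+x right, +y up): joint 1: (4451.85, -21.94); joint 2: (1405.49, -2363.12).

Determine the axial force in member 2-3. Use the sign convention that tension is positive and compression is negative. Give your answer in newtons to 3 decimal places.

N=5 nodes, M=7 members, R=3 reactions → 2N=10, M+R=10
member 0 (0-1): L=4.9587, (cx,cy)=(0.3759,0.9267)
member 1 (0-2): L=4.1870, (cx,cy)=(1.0000,0.0000)
member 2 (1-2): L=5.1488, (cx,cy)=(0.4512,-0.8924)
member 3 (1-3): L=3.9887, (cx,cy)=(0.9988,0.0486)
member 4 (2-3): L=5.0689, (cx,cy)=(0.3277,0.9448)
member 5 (2-4): L=3.6130, (cx,cy)=(1.0000,0.0000)
member 6 (3-4): L=5.1715, (cx,cy)=(0.3775,-0.9260)
solve A·x = −loads:
  F[0-1] = +1630.9044 N (tension)
  F[0-2] = +5244.2726 N (tension)
  F[1-2] = -1881.1739 N (compression)
  F[1-3] = -2993.5938 N (compression)
  F[2-3] = +4278.1621 N (tension)
  F[2-4] = +1588.1552 N (tension)
  F[3-4] = -4207.5861 N (compression)
  Rx@0 = -5857.3400 N
  Ry@0 = -1511.2900 N
  Ry@4 = +3896.3500 N

4278.162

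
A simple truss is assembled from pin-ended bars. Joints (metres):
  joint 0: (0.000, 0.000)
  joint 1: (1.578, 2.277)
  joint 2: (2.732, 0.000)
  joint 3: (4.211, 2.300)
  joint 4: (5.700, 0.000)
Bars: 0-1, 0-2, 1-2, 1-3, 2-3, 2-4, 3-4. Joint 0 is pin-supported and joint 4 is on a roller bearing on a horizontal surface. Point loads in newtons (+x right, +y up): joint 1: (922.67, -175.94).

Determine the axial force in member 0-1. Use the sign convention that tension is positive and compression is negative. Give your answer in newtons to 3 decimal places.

N=5 nodes, M=7 members, R=3 reactions → 2N=10, M+R=10
member 0 (0-1): L=2.7703, (cx,cy)=(0.5696,0.8219)
member 1 (0-2): L=2.7320, (cx,cy)=(1.0000,0.0000)
member 2 (1-2): L=2.5527, (cx,cy)=(0.4521,-0.8920)
member 3 (1-3): L=2.6331, (cx,cy)=(1.0000,0.0087)
member 4 (2-3): L=2.7345, (cx,cy)=(0.5409,0.8411)
member 5 (2-4): L=2.9680, (cx,cy)=(1.0000,0.0000)
member 6 (3-4): L=2.7399, (cx,cy)=(0.5434,-0.8394)
solve A·x = −loads:
  F[0-1] = +293.6420 N (tension)
  F[0-2] = +755.4103 N (tension)
  F[1-2] = -473.1249 N (compression)
  F[1-3] = -541.5480 N (compression)
  F[2-3] = +501.7439 N (tension)
  F[2-4] = +270.1499 N (tension)
  F[3-4] = -497.1035 N (compression)
  Rx@0 = -922.6700 N
  Ry@0 = -241.3500 N
  Ry@4 = +417.2900 N

293.642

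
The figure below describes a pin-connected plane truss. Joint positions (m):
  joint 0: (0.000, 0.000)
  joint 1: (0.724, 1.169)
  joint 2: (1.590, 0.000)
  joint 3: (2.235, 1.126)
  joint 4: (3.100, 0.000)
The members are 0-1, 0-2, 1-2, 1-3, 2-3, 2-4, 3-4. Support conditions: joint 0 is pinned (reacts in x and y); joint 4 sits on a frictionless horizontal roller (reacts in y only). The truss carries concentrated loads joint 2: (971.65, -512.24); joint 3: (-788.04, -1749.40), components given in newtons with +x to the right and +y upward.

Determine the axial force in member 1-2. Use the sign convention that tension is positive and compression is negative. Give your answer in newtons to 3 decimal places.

N=5 nodes, M=7 members, R=3 reactions → 2N=10, M+R=10
member 0 (0-1): L=1.3750, (cx,cy)=(0.5265,0.8502)
member 1 (0-2): L=1.5900, (cx,cy)=(1.0000,0.0000)
member 2 (1-2): L=1.4548, (cx,cy)=(0.5953,-0.8035)
member 3 (1-3): L=1.5116, (cx,cy)=(0.9996,-0.0284)
member 4 (2-3): L=1.2977, (cx,cy)=(0.4971,0.8677)
member 5 (2-4): L=1.5100, (cx,cy)=(1.0000,0.0000)
member 6 (3-4): L=1.4199, (cx,cy)=(0.6092,-0.7930)
solve A·x = −loads:
  F[0-1] = -1204.3498 N (compression)
  F[0-2] = +817.7361 N (tension)
  F[1-2] = +1324.6138 N (tension)
  F[1-3] = -1423.1923 N (compression)
  F[2-3] = -636.2998 N (compression)
  F[2-4] = +950.8501 N (tension)
  F[3-4] = -1560.8174 N (compression)
  Rx@0 = -183.6100 N
  Ry@0 = +1023.8859 N
  Ry@4 = +1237.7541 N

1324.614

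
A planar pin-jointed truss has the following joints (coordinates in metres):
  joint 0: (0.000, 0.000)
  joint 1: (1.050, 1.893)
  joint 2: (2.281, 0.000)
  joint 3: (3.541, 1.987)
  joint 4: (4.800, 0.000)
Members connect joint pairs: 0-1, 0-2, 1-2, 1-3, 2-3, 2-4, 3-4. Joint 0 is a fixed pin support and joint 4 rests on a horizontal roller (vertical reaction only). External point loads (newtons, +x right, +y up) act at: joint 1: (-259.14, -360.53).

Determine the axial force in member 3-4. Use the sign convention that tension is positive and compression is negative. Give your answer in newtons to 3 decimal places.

N=5 nodes, M=7 members, R=3 reactions → 2N=10, M+R=10
member 0 (0-1): L=2.1647, (cx,cy)=(0.4851,0.8745)
member 1 (0-2): L=2.2810, (cx,cy)=(1.0000,0.0000)
member 2 (1-2): L=2.2581, (cx,cy)=(0.5452,-0.8383)
member 3 (1-3): L=2.4928, (cx,cy)=(0.9993,0.0377)
member 4 (2-3): L=2.3528, (cx,cy)=(0.5355,0.8445)
member 5 (2-4): L=2.5190, (cx,cy)=(1.0000,0.0000)
member 6 (3-4): L=2.3523, (cx,cy)=(0.5352,-0.8447)
solve A·x = −loads:
  F[0-1] = -438.9588 N (compression)
  F[0-2] = -46.2211 N (compression)
  F[1-2] = +29.1960 N (tension)
  F[1-3] = +30.3262 N (tension)
  F[2-3] = -28.9822 N (compression)
  F[2-4] = -14.7838 N (compression)
  F[3-4] = +27.6218 N (tension)
  Rx@0 = +259.1400 N
  Ry@0 = +383.8624 N
  Ry@4 = -23.3324 N

27.622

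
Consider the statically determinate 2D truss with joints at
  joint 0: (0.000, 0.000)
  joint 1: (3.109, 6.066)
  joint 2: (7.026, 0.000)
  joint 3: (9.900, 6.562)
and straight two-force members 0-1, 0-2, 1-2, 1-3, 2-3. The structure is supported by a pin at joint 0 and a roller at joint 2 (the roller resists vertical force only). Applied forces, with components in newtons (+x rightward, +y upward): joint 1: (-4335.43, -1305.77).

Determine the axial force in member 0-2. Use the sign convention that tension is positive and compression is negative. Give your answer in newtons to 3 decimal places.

-2043.901

N=4 nodes, M=5 members, R=3 reactions → 2N=8, M+R=8
member 0 (0-1): L=6.8163, (cx,cy)=(0.4561,0.8899)
member 1 (0-2): L=7.0260, (cx,cy)=(1.0000,0.0000)
member 2 (1-2): L=7.2208, (cx,cy)=(0.5425,-0.8401)
member 3 (1-3): L=6.8091, (cx,cy)=(0.9973,0.0728)
member 4 (2-3): L=7.1638, (cx,cy)=(0.4012,0.9160)
solve A·x = −loads:
  F[0-1] = -5024.0589 N (compression)
  F[0-2] = -2043.9009 N (compression)
  F[1-2] = +3767.8068 N (tension)
  F[1-3] = -0.0000 N (compression)
  F[2-3] = -0.0000 N (compression)
  Rx@0 = +4335.4300 N
  Ry@0 = +4471.0247 N
  Ry@2 = -3165.2547 N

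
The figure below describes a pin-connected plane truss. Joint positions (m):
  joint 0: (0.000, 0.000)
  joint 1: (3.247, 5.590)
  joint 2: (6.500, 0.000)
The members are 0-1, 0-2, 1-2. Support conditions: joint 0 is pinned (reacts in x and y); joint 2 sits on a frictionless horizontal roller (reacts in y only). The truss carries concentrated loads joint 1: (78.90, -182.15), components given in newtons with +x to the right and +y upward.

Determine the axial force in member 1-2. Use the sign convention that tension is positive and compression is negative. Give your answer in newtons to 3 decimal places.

N=3 nodes, M=3 members, R=3 reactions → 2N=6, M+R=6
member 0 (0-1): L=6.4646, (cx,cy)=(0.5023,0.8647)
member 1 (0-2): L=6.5000, (cx,cy)=(1.0000,0.0000)
member 2 (1-2): L=6.4676, (cx,cy)=(0.5030,-0.8643)
solve A·x = −loads:
  F[0-1] = -26.9514 N (compression)
  F[0-2] = +92.4370 N (tension)
  F[1-2] = -183.7833 N (compression)
  Rx@0 = -78.9000 N
  Ry@0 = +23.3051 N
  Ry@2 = +158.8449 N

-183.783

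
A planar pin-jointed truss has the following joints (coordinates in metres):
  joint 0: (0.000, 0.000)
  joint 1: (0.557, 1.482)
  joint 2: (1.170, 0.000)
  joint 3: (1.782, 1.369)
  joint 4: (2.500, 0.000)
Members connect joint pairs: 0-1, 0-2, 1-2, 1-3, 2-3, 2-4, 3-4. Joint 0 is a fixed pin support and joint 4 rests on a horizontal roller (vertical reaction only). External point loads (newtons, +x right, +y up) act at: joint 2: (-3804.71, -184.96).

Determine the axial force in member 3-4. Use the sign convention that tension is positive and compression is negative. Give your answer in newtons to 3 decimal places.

-97.744

N=5 nodes, M=7 members, R=3 reactions → 2N=10, M+R=10
member 0 (0-1): L=1.5832, (cx,cy)=(0.3518,0.9361)
member 1 (0-2): L=1.1700, (cx,cy)=(1.0000,0.0000)
member 2 (1-2): L=1.6038, (cx,cy)=(0.3822,-0.9241)
member 3 (1-3): L=1.2302, (cx,cy)=(0.9958,-0.0919)
member 4 (2-3): L=1.4996, (cx,cy)=(0.4081,0.9129)
member 5 (2-4): L=1.3300, (cx,cy)=(1.0000,0.0000)
member 6 (3-4): L=1.5459, (cx,cy)=(0.4645,-0.8856)
solve A·x = −loads:
  F[0-1] = -105.1190 N (compression)
  F[0-2] = -3767.7275 N (compression)
  F[1-2] = +114.5464 N (tension)
  F[1-3] = -81.1077 N (compression)
  F[2-3] = +86.6564 N (tension)
  F[2-4] = +45.3988 N (tension)
  F[3-4] = -97.7441 N (compression)
  Rx@0 = +3804.7100 N
  Ry@0 = +98.3987 N
  Ry@4 = +86.5613 N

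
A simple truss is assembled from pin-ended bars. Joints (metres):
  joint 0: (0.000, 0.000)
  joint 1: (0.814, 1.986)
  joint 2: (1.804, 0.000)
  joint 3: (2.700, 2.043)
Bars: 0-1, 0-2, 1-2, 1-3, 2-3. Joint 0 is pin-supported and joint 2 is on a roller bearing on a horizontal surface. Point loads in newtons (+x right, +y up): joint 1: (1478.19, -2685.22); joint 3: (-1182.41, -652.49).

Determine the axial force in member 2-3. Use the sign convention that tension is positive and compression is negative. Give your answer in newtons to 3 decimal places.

N=4 nodes, M=5 members, R=3 reactions → 2N=8, M+R=8
member 0 (0-1): L=2.1463, (cx,cy)=(0.3792,0.9253)
member 1 (0-2): L=1.8040, (cx,cy)=(1.0000,0.0000)
member 2 (1-2): L=2.2191, (cx,cy)=(0.4461,-0.8950)
member 3 (1-3): L=1.8869, (cx,cy)=(0.9995,0.0302)
member 4 (2-3): L=2.2308, (cx,cy)=(0.4016,0.9158)
solve A·x = −loads:
  F[0-1] = -930.7968 N (compression)
  F[0-2] = +648.7843 N (tension)
  F[1-2] = -2068.6898 N (compression)
  F[1-3] = -908.7009 N (compression)
  F[2-3] = -682.5085 N (compression)
  Rx@0 = -295.7800 N
  Ry@0 = +861.2611 N
  Ry@2 = +2476.4489 N

-682.508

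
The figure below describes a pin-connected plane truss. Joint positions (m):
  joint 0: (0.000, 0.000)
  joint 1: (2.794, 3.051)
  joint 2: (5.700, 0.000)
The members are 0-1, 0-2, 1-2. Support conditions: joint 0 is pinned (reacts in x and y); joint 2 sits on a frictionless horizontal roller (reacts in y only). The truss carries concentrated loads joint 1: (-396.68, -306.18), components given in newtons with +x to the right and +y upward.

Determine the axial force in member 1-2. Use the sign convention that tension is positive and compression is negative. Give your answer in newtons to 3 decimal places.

N=3 nodes, M=3 members, R=3 reactions → 2N=6, M+R=6
member 0 (0-1): L=4.1370, (cx,cy)=(0.6754,0.7375)
member 1 (0-2): L=5.7000, (cx,cy)=(1.0000,0.0000)
member 2 (1-2): L=4.2135, (cx,cy)=(0.6897,-0.7241)
solve A·x = −loads:
  F[0-1] = -499.5711 N (compression)
  F[0-2] = -59.2880 N (compression)
  F[1-2] = +85.9632 N (tension)
  Rx@0 = +396.6800 N
  Ry@0 = +368.4263 N
  Ry@2 = -62.2463 N

85.963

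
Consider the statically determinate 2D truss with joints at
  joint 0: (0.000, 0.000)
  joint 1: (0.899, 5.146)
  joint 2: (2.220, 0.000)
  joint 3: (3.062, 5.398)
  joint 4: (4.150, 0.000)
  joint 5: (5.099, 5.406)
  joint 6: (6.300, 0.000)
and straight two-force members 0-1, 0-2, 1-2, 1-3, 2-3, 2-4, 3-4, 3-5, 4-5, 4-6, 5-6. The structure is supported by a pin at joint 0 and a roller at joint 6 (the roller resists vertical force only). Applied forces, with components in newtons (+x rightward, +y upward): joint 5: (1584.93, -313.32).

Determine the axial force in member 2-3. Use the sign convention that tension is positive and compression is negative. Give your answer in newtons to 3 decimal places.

1251.792

N=7 nodes, M=11 members, R=3 reactions → 2N=14, M+R=14
member 0 (0-1): L=5.2239, (cx,cy)=(0.1721,0.9851)
member 1 (0-2): L=2.2200, (cx,cy)=(1.0000,0.0000)
member 2 (1-2): L=5.3128, (cx,cy)=(0.2486,-0.9686)
member 3 (1-3): L=2.1776, (cx,cy)=(0.9933,0.1157)
member 4 (2-3): L=5.4633, (cx,cy)=(0.1541,0.9881)
member 5 (2-4): L=1.9300, (cx,cy)=(1.0000,0.0000)
member 6 (3-4): L=5.5066, (cx,cy)=(0.1976,-0.9803)
member 7 (3-5): L=2.0370, (cx,cy)=(1.0000,0.0039)
member 8 (4-5): L=5.4887, (cx,cy)=(0.1729,0.9849)
member 9 (4-6): L=2.1500, (cx,cy)=(1.0000,0.0000)
member 10 (5-6): L=5.5378, (cx,cy)=(0.2169,-0.9762)
solve A·x = −loads:
  F[0-1] = +1319.9843 N (tension)
  F[0-2] = +1357.7707 N (tension)
  F[1-2] = -1276.9374 N (compression)
  F[1-3] = +548.3442 N (tension)
  F[2-3] = +1251.7918 N (tension)
  F[2-4] = +847.3436 N (tension)
  F[3-4] = -1322.4385 N (compression)
  F[3-5] = +998.8851 N (tension)
  F[4-5] = +1316.1913 N (tension)
  F[4-6] = +358.4808 N (tension)
  F[5-6] = -1652.9517 N (compression)
  Rx@0 = -1584.9300 N
  Ry@0 = -1300.2912 N
  Ry@6 = +1613.6112 N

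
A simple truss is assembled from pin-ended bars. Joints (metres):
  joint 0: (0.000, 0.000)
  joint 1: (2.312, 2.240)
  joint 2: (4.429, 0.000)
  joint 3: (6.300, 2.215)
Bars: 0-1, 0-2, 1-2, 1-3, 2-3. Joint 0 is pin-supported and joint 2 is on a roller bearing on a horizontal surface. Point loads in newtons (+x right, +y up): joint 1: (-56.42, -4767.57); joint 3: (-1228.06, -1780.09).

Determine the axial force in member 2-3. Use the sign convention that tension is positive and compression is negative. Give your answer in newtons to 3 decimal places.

-2327.908

N=4 nodes, M=5 members, R=3 reactions → 2N=8, M+R=8
member 0 (0-1): L=3.2192, (cx,cy)=(0.7182,0.6958)
member 1 (0-2): L=4.4290, (cx,cy)=(1.0000,0.0000)
member 2 (1-2): L=3.0821, (cx,cy)=(0.6869,-0.7268)
member 3 (1-3): L=3.9881, (cx,cy)=(1.0000,-0.0063)
member 4 (2-3): L=2.8995, (cx,cy)=(0.6453,0.7639)
solve A·x = −loads:
  F[0-1] = -3117.9055 N (compression)
  F[0-2] = +954.8041 N (tension)
  F[1-2] = -3577.0697 N (compression)
  F[1-3] = +274.1274 N (tension)
  F[2-3] = -2327.9082 N (compression)
  Rx@0 = +1284.4800 N
  Ry@0 = +2169.5487 N
  Ry@2 = +4378.1113 N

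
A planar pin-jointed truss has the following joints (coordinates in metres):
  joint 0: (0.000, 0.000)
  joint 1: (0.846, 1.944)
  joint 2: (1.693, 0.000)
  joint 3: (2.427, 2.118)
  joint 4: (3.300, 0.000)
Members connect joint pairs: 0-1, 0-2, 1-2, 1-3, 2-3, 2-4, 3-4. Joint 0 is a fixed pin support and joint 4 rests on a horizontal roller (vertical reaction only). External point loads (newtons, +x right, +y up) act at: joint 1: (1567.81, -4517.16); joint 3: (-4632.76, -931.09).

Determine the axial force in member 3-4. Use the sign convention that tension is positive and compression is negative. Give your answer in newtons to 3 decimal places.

N=5 nodes, M=7 members, R=3 reactions → 2N=10, M+R=10
member 0 (0-1): L=2.1201, (cx,cy)=(0.3990,0.9169)
member 1 (0-2): L=1.6930, (cx,cy)=(1.0000,0.0000)
member 2 (1-2): L=2.1205, (cx,cy)=(0.3994,-0.9168)
member 3 (1-3): L=1.5905, (cx,cy)=(0.9940,0.1094)
member 4 (2-3): L=2.2416, (cx,cy)=(0.3274,0.9449)
member 5 (2-4): L=1.6070, (cx,cy)=(1.0000,0.0000)
member 6 (3-4): L=2.2909, (cx,cy)=(0.3811,-0.9245)
solve A·x = −loads:
  F[0-1] = -6167.5548 N (compression)
  F[0-2] = -603.8703 N (compression)
  F[1-2] = +723.0804 N (tension)
  F[1-3] = -4343.7824 N (compression)
  F[2-3] = -701.5710 N (compression)
  F[2-4] = -85.3203 N (compression)
  F[3-4] = +223.8913 N (tension)
  Rx@0 = +3064.9500 N
  Ry@0 = +5655.2470 N
  Ry@4 = -206.9970 N

223.891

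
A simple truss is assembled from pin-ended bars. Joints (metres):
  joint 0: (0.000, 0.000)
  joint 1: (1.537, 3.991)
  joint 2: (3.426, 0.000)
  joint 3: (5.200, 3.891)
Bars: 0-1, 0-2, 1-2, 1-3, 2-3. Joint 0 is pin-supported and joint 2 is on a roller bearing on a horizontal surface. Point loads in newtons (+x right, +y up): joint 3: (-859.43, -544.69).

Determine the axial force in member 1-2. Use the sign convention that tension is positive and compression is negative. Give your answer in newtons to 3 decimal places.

786.081

N=4 nodes, M=5 members, R=3 reactions → 2N=8, M+R=8
member 0 (0-1): L=4.2767, (cx,cy)=(0.3594,0.9332)
member 1 (0-2): L=3.4260, (cx,cy)=(1.0000,0.0000)
member 2 (1-2): L=4.4155, (cx,cy)=(0.4278,-0.9039)
member 3 (1-3): L=3.6644, (cx,cy)=(0.9996,-0.0273)
member 4 (2-3): L=4.2763, (cx,cy)=(0.4148,0.9099)
solve A·x = −loads:
  F[0-1] = -743.7235 N (compression)
  F[0-2] = -592.1459 N (compression)
  F[1-2] = +786.0806 N (tension)
  F[1-3] = -603.8051 N (compression)
  F[2-3] = -616.7401 N (compression)
  Rx@0 = +859.4300 N
  Ry@0 = +694.0345 N
  Ry@2 = -149.3445 N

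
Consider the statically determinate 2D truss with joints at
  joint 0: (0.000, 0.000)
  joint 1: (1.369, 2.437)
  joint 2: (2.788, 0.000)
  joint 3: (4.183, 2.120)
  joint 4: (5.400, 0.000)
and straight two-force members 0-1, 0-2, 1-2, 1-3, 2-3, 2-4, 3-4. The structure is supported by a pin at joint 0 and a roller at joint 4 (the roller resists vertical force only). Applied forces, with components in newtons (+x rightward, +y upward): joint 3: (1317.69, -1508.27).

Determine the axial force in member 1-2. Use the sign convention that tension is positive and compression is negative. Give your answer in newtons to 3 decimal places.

-233.590

N=5 nodes, M=7 members, R=3 reactions → 2N=10, M+R=10
member 0 (0-1): L=2.7952, (cx,cy)=(0.4898,0.8719)
member 1 (0-2): L=2.7880, (cx,cy)=(1.0000,0.0000)
member 2 (1-2): L=2.8200, (cx,cy)=(0.5032,-0.8642)
member 3 (1-3): L=2.8318, (cx,cy)=(0.9937,-0.1119)
member 4 (2-3): L=2.5378, (cx,cy)=(0.5497,0.8354)
member 5 (2-4): L=2.6120, (cx,cy)=(1.0000,0.0000)
member 6 (3-4): L=2.4445, (cx,cy)=(0.4979,-0.8673)
solve A·x = −loads:
  F[0-1] = +203.4702 N (tension)
  F[0-2] = +1218.0367 N (tension)
  F[1-2] = -233.5897 N (compression)
  F[1-3] = +218.5665 N (tension)
  F[2-3] = +241.6451 N (tension)
  F[2-4] = +967.6677 N (tension)
  F[3-4] = -1943.6693 N (compression)
  Rx@0 = -1317.6900 N
  Ry@0 = -177.3960 N
  Ry@4 = +1685.6660 N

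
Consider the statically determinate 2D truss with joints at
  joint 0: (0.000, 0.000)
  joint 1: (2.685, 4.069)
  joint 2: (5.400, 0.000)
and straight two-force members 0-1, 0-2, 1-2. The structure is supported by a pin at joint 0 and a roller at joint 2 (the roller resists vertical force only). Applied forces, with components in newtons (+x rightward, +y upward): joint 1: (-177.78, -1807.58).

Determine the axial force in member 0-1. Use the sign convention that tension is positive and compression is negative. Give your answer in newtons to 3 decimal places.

-1249.336

N=3 nodes, M=3 members, R=3 reactions → 2N=6, M+R=6
member 0 (0-1): L=4.8750, (cx,cy)=(0.5508,0.8347)
member 1 (0-2): L=5.4000, (cx,cy)=(1.0000,0.0000)
member 2 (1-2): L=4.8916, (cx,cy)=(0.5550,-0.8318)
solve A·x = −loads:
  F[0-1] = -1249.3365 N (compression)
  F[0-2] = +510.3109 N (tension)
  F[1-2] = -919.4287 N (compression)
  Rx@0 = +177.7800 N
  Ry@0 = +1042.7716 N
  Ry@2 = +764.8084 N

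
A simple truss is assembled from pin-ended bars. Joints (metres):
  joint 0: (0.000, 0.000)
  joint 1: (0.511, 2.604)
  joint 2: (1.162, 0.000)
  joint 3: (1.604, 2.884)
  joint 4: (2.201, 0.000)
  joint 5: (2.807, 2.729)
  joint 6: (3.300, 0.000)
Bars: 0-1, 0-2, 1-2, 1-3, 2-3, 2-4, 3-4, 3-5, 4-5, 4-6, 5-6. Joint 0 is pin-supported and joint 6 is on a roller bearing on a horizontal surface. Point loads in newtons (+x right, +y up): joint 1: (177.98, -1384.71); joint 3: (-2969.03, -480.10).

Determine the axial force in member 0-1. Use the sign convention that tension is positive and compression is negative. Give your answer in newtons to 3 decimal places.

-3945.178

N=7 nodes, M=11 members, R=3 reactions → 2N=14, M+R=14
member 0 (0-1): L=2.6537, (cx,cy)=(0.1926,0.9813)
member 1 (0-2): L=1.1620, (cx,cy)=(1.0000,0.0000)
member 2 (1-2): L=2.6841, (cx,cy)=(0.2425,-0.9701)
member 3 (1-3): L=1.1283, (cx,cy)=(0.9687,0.2482)
member 4 (2-3): L=2.9177, (cx,cy)=(0.1515,0.9885)
member 5 (2-4): L=1.0390, (cx,cy)=(1.0000,0.0000)
member 6 (3-4): L=2.9451, (cx,cy)=(0.2027,-0.9792)
member 7 (3-5): L=1.2129, (cx,cy)=(0.9918,-0.1278)
member 8 (4-5): L=2.7955, (cx,cy)=(0.2168,0.9762)
member 9 (4-6): L=1.0990, (cx,cy)=(1.0000,0.0000)
member 10 (5-6): L=2.7732, (cx,cy)=(0.1778,-0.9841)
solve A·x = −loads:
  F[0-1] = -3945.1782 N (compression)
  F[0-2] = -2031.3512 N (compression)
  F[1-2] = +2176.1867 N (tension)
  F[1-3] = -1512.8044 N (compression)
  F[2-3] = -2135.8618 N (compression)
  F[2-4] = -1179.9855 N (compression)
  F[3-4] = +1945.7084 N (tension)
  F[3-5] = +792.0713 N (tension)
  F[4-5] = -1951.7252 N (compression)
  F[4-6] = -362.4845 N (compression)
  F[5-6] = +2039.0109 N (tension)
  Rx@0 = +2791.0500 N
  Ry@0 = +3871.3419 N
  Ry@6 = -2006.5319 N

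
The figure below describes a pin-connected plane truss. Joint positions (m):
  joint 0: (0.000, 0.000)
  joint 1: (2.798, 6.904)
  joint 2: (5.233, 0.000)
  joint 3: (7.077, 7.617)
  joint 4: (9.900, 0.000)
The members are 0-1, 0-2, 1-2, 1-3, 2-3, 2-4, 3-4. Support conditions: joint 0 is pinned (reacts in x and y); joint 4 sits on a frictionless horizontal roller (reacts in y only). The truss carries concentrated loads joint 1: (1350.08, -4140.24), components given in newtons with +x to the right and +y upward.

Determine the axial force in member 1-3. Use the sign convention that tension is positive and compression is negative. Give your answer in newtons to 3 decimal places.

N=5 nodes, M=7 members, R=3 reactions → 2N=10, M+R=10
member 0 (0-1): L=7.4494, (cx,cy)=(0.3756,0.9268)
member 1 (0-2): L=5.2330, (cx,cy)=(1.0000,0.0000)
member 2 (1-2): L=7.3208, (cx,cy)=(0.3326,-0.9431)
member 3 (1-3): L=4.3380, (cx,cy)=(0.9864,0.1644)
member 4 (2-3): L=7.8370, (cx,cy)=(0.2353,0.9719)
member 5 (2-4): L=4.6670, (cx,cy)=(1.0000,0.0000)
member 6 (3-4): L=8.1233, (cx,cy)=(0.3475,-0.9377)
solve A·x = −loads:
  F[0-1] = -2188.8520 N (compression)
  F[0-2] = +2172.2110 N (tension)
  F[1-2] = -2477.3522 N (compression)
  F[1-3] = -1366.7999 N (compression)
  F[2-3] = +2403.7881 N (tension)
  F[2-4] = +782.6166 N (tension)
  F[3-4] = -2252.0120 N (compression)
  Rx@0 = -1350.0800 N
  Ry@0 = +2028.5891 N
  Ry@4 = +2111.6509 N

-1366.800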